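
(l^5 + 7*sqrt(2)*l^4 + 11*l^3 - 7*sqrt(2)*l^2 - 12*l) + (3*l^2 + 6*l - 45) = l^5 + 7*sqrt(2)*l^4 + 11*l^3 - 7*sqrt(2)*l^2 + 3*l^2 - 6*l - 45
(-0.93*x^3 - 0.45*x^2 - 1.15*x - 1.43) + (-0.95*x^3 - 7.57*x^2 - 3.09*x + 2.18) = -1.88*x^3 - 8.02*x^2 - 4.24*x + 0.75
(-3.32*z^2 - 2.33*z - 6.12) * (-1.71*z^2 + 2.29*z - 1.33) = 5.6772*z^4 - 3.6185*z^3 + 9.5451*z^2 - 10.9159*z + 8.1396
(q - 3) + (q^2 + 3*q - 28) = q^2 + 4*q - 31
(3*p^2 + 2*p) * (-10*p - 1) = -30*p^3 - 23*p^2 - 2*p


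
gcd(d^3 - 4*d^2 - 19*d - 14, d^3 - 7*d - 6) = d^2 + 3*d + 2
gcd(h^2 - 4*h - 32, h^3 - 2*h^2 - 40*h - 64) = h^2 - 4*h - 32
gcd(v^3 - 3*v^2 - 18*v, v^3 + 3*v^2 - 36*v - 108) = v^2 - 3*v - 18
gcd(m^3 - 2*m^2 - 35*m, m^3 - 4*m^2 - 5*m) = m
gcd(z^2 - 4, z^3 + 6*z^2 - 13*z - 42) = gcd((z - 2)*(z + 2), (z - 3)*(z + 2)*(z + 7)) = z + 2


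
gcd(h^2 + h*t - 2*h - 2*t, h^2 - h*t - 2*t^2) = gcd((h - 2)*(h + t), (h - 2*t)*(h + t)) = h + t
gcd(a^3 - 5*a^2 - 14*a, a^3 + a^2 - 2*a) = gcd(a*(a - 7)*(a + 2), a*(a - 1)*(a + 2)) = a^2 + 2*a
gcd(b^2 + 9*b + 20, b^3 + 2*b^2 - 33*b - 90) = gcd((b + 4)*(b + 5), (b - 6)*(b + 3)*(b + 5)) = b + 5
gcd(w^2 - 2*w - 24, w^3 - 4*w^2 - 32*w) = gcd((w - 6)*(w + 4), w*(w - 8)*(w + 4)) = w + 4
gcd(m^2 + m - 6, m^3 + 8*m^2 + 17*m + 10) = 1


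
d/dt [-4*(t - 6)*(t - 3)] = 36 - 8*t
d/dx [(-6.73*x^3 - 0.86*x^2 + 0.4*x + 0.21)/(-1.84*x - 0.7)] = (24.7664*x^3 + 15.7154*x^2 + 1.204*x + 0.1064)/(3.3856*x^2 + 2.576*x + 0.49)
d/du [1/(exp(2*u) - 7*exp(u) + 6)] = (7 - 2*exp(u))*exp(u)/(exp(2*u) - 7*exp(u) + 6)^2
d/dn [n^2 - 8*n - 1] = 2*n - 8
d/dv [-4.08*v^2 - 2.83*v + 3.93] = -8.16*v - 2.83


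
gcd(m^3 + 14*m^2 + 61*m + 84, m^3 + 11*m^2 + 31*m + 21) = m^2 + 10*m + 21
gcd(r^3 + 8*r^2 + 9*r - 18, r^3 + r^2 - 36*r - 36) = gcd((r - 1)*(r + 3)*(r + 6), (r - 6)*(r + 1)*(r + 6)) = r + 6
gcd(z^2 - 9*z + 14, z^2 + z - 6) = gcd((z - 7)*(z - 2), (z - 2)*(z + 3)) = z - 2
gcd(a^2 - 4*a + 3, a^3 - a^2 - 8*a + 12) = 1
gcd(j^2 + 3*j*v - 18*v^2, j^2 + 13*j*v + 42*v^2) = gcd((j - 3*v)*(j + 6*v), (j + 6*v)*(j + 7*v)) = j + 6*v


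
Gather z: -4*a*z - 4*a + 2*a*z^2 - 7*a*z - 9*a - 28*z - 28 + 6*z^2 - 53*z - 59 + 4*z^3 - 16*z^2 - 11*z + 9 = -13*a + 4*z^3 + z^2*(2*a - 10) + z*(-11*a - 92) - 78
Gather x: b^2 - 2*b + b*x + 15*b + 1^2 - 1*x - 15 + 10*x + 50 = b^2 + 13*b + x*(b + 9) + 36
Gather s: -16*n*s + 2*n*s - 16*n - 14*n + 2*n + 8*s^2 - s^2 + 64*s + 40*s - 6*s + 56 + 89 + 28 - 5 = -28*n + 7*s^2 + s*(98 - 14*n) + 168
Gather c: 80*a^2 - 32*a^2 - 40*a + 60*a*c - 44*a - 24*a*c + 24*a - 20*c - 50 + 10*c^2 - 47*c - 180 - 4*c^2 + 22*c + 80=48*a^2 - 60*a + 6*c^2 + c*(36*a - 45) - 150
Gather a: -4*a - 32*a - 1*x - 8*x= -36*a - 9*x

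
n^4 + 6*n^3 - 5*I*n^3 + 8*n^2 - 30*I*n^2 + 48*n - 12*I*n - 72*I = (n + 6)*(n - 6*I)*(n - I)*(n + 2*I)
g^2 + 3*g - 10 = (g - 2)*(g + 5)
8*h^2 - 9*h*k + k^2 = (-8*h + k)*(-h + k)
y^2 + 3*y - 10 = (y - 2)*(y + 5)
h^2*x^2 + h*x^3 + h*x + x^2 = x*(h + x)*(h*x + 1)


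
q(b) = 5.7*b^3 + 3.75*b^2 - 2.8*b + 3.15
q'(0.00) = -2.80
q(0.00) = 3.15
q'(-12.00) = 2369.60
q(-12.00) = -9272.85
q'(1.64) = 55.49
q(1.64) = 33.79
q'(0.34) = 1.73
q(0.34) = 2.86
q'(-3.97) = 236.94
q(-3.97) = -283.28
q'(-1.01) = 7.07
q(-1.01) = 3.93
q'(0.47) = 4.50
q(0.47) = 3.25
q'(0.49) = 4.98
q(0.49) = 3.35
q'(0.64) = 9.00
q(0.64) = 4.39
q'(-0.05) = -3.13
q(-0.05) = 3.30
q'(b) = 17.1*b^2 + 7.5*b - 2.8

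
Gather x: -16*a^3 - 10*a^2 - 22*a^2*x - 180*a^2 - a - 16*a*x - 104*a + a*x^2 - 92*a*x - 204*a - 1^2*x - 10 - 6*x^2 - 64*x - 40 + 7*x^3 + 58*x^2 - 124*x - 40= -16*a^3 - 190*a^2 - 309*a + 7*x^3 + x^2*(a + 52) + x*(-22*a^2 - 108*a - 189) - 90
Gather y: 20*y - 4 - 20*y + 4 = 0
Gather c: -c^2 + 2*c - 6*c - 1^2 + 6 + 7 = -c^2 - 4*c + 12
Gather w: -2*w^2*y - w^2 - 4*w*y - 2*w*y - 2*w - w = w^2*(-2*y - 1) + w*(-6*y - 3)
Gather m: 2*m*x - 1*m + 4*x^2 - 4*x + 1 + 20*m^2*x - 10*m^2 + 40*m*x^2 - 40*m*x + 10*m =m^2*(20*x - 10) + m*(40*x^2 - 38*x + 9) + 4*x^2 - 4*x + 1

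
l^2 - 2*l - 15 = (l - 5)*(l + 3)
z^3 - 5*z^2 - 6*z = z*(z - 6)*(z + 1)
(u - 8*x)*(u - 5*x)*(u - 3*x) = u^3 - 16*u^2*x + 79*u*x^2 - 120*x^3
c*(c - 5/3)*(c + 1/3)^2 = c^4 - c^3 - c^2 - 5*c/27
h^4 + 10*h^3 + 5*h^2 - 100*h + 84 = (h - 2)*(h - 1)*(h + 6)*(h + 7)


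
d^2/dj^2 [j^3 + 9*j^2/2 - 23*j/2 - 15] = 6*j + 9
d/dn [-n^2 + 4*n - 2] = 4 - 2*n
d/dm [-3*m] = -3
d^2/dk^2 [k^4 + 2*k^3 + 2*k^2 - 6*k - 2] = 12*k^2 + 12*k + 4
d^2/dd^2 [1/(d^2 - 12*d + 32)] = 2*(-d^2 + 12*d + 4*(d - 6)^2 - 32)/(d^2 - 12*d + 32)^3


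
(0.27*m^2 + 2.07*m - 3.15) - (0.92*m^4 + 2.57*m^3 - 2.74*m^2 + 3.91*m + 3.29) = -0.92*m^4 - 2.57*m^3 + 3.01*m^2 - 1.84*m - 6.44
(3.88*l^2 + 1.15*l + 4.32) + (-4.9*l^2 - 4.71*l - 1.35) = -1.02*l^2 - 3.56*l + 2.97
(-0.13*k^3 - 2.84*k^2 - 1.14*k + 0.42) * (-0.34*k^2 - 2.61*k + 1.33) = 0.0442*k^5 + 1.3049*k^4 + 7.6271*k^3 - 0.944600000000001*k^2 - 2.6124*k + 0.5586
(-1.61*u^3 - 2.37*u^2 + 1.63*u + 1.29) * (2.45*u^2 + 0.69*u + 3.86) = -3.9445*u^5 - 6.9174*u^4 - 3.8564*u^3 - 4.863*u^2 + 7.1819*u + 4.9794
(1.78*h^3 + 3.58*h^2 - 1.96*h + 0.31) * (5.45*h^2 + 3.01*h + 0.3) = 9.701*h^5 + 24.8688*h^4 + 0.627800000000001*h^3 - 3.1361*h^2 + 0.3451*h + 0.093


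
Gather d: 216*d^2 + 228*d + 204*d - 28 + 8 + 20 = 216*d^2 + 432*d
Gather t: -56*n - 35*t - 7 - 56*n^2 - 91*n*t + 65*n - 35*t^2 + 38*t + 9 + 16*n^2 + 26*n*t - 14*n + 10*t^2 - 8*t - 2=-40*n^2 - 5*n - 25*t^2 + t*(-65*n - 5)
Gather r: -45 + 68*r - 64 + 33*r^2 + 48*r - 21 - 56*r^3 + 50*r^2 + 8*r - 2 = -56*r^3 + 83*r^2 + 124*r - 132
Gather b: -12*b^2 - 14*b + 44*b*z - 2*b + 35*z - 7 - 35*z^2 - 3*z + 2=-12*b^2 + b*(44*z - 16) - 35*z^2 + 32*z - 5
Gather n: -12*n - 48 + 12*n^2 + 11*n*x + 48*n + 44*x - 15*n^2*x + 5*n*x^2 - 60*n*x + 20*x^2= n^2*(12 - 15*x) + n*(5*x^2 - 49*x + 36) + 20*x^2 + 44*x - 48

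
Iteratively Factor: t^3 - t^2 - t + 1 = (t - 1)*(t^2 - 1) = (t - 1)*(t + 1)*(t - 1)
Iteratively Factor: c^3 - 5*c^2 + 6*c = (c - 3)*(c^2 - 2*c) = c*(c - 3)*(c - 2)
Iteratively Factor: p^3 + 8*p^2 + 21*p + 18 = (p + 3)*(p^2 + 5*p + 6) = (p + 2)*(p + 3)*(p + 3)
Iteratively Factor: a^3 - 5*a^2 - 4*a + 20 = (a + 2)*(a^2 - 7*a + 10) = (a - 2)*(a + 2)*(a - 5)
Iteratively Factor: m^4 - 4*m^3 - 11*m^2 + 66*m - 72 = (m + 4)*(m^3 - 8*m^2 + 21*m - 18) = (m - 2)*(m + 4)*(m^2 - 6*m + 9) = (m - 3)*(m - 2)*(m + 4)*(m - 3)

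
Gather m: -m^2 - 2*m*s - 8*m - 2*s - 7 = -m^2 + m*(-2*s - 8) - 2*s - 7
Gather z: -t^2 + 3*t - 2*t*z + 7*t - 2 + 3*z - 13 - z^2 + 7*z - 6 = -t^2 + 10*t - z^2 + z*(10 - 2*t) - 21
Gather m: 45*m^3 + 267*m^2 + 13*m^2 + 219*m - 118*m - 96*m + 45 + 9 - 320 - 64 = 45*m^3 + 280*m^2 + 5*m - 330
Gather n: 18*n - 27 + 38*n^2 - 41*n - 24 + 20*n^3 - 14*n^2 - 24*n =20*n^3 + 24*n^2 - 47*n - 51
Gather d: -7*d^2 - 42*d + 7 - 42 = -7*d^2 - 42*d - 35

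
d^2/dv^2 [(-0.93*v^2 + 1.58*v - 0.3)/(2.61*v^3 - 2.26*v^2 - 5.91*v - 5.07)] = (-12.670506*v^6 + 64.5787080000001*v^5 - 166.514346*v^4 - 54.249866*v^3 + 333.400248*v^2 - 156.484476*v - 156.578346)/(17.779581*v^9 - 46.186038*v^8 - 80.786025*v^7 + 94.009139*v^6 + 362.364687*v^5 + 154.732428*v^4 - 411.463476*v^3 - 705.535623*v^2 - 455.747877*v - 130.323843)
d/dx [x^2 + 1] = 2*x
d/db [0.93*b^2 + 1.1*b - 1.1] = 1.86*b + 1.1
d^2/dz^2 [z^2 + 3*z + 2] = 2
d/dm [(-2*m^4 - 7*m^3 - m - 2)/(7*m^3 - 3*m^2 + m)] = (-14*m^6 + 12*m^5 + 15*m^4 + 39*m^2 - 12*m + 2)/(m^2*(49*m^4 - 42*m^3 + 23*m^2 - 6*m + 1))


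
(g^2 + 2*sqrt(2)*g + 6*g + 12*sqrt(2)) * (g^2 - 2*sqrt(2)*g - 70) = g^4 + 6*g^3 - 78*g^2 - 468*g - 140*sqrt(2)*g - 840*sqrt(2)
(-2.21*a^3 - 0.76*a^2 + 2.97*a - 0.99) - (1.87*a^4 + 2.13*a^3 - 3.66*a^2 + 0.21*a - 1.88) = -1.87*a^4 - 4.34*a^3 + 2.9*a^2 + 2.76*a + 0.89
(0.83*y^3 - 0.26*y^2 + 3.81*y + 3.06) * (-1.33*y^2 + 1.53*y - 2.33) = -1.1039*y^5 + 1.6157*y^4 - 7.399*y^3 + 2.3653*y^2 - 4.1955*y - 7.1298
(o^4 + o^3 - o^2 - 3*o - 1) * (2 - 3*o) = -3*o^5 - o^4 + 5*o^3 + 7*o^2 - 3*o - 2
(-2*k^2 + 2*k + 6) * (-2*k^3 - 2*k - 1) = 4*k^5 - 4*k^4 - 8*k^3 - 2*k^2 - 14*k - 6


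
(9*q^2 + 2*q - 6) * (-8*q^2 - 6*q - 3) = -72*q^4 - 70*q^3 + 9*q^2 + 30*q + 18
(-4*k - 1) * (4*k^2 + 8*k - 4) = -16*k^3 - 36*k^2 + 8*k + 4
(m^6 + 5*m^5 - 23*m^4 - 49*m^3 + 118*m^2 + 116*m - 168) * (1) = m^6 + 5*m^5 - 23*m^4 - 49*m^3 + 118*m^2 + 116*m - 168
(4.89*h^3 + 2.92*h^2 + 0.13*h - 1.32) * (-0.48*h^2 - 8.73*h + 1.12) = -2.3472*h^5 - 44.0913*h^4 - 20.0772*h^3 + 2.7691*h^2 + 11.6692*h - 1.4784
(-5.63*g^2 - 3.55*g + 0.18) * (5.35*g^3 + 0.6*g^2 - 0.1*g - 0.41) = -30.1205*g^5 - 22.3705*g^4 - 0.604*g^3 + 2.7713*g^2 + 1.4375*g - 0.0738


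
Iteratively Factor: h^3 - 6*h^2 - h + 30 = (h - 5)*(h^2 - h - 6) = (h - 5)*(h + 2)*(h - 3)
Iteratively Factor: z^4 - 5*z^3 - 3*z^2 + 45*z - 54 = (z - 2)*(z^3 - 3*z^2 - 9*z + 27) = (z - 3)*(z - 2)*(z^2 - 9) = (z - 3)^2*(z - 2)*(z + 3)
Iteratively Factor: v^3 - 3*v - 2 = (v + 1)*(v^2 - v - 2) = (v - 2)*(v + 1)*(v + 1)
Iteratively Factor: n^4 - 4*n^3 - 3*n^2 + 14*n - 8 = (n - 4)*(n^3 - 3*n + 2) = (n - 4)*(n - 1)*(n^2 + n - 2) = (n - 4)*(n - 1)*(n + 2)*(n - 1)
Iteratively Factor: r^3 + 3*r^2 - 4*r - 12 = (r + 2)*(r^2 + r - 6) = (r - 2)*(r + 2)*(r + 3)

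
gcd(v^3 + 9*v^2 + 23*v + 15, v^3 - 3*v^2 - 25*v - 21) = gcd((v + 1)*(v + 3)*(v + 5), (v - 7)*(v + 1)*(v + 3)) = v^2 + 4*v + 3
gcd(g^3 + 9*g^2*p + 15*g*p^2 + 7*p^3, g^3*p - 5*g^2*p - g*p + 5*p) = 1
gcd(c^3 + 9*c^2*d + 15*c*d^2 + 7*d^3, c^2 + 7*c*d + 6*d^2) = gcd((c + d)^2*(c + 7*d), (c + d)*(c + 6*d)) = c + d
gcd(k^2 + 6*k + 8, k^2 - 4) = k + 2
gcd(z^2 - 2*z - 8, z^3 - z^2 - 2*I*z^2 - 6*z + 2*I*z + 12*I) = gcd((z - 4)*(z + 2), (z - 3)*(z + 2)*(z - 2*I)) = z + 2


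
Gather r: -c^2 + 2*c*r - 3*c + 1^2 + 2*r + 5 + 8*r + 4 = -c^2 - 3*c + r*(2*c + 10) + 10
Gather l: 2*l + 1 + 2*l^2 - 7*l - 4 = 2*l^2 - 5*l - 3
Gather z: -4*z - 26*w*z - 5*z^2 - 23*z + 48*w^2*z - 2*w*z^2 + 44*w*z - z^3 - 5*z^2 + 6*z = -z^3 + z^2*(-2*w - 10) + z*(48*w^2 + 18*w - 21)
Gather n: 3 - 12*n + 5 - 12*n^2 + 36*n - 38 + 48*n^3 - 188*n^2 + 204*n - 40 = 48*n^3 - 200*n^2 + 228*n - 70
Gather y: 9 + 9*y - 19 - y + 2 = 8*y - 8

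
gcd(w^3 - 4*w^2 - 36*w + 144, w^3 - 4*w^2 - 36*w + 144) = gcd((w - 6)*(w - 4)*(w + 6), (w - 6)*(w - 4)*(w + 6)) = w^3 - 4*w^2 - 36*w + 144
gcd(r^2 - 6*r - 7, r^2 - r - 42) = r - 7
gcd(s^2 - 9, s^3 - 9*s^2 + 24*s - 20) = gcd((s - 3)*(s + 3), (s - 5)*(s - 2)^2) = 1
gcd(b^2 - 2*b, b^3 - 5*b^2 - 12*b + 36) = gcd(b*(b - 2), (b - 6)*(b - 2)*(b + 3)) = b - 2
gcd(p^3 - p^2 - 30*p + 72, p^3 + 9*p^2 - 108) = p^2 + 3*p - 18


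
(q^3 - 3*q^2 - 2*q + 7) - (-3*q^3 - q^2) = 4*q^3 - 2*q^2 - 2*q + 7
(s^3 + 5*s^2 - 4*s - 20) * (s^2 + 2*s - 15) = s^5 + 7*s^4 - 9*s^3 - 103*s^2 + 20*s + 300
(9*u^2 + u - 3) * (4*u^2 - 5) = 36*u^4 + 4*u^3 - 57*u^2 - 5*u + 15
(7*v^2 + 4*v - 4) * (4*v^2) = 28*v^4 + 16*v^3 - 16*v^2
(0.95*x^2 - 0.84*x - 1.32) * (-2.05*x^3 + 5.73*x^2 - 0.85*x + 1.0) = -1.9475*x^5 + 7.1655*x^4 - 2.9147*x^3 - 5.8996*x^2 + 0.282*x - 1.32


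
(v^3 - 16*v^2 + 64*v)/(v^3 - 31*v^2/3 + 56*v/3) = 3*(v - 8)/(3*v - 7)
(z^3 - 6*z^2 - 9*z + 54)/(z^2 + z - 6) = (z^2 - 9*z + 18)/(z - 2)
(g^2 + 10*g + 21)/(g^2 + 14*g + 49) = (g + 3)/(g + 7)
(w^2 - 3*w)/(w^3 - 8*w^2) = (w - 3)/(w*(w - 8))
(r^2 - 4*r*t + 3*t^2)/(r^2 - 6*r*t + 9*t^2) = (r - t)/(r - 3*t)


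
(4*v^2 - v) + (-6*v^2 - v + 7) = -2*v^2 - 2*v + 7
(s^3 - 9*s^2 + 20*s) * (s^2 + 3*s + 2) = s^5 - 6*s^4 - 5*s^3 + 42*s^2 + 40*s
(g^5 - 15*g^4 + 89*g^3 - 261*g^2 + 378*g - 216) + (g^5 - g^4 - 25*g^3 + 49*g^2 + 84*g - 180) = 2*g^5 - 16*g^4 + 64*g^3 - 212*g^2 + 462*g - 396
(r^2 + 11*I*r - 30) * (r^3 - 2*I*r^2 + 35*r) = r^5 + 9*I*r^4 + 27*r^3 + 445*I*r^2 - 1050*r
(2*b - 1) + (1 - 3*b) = -b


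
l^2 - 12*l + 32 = (l - 8)*(l - 4)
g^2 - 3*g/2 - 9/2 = (g - 3)*(g + 3/2)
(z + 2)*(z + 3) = z^2 + 5*z + 6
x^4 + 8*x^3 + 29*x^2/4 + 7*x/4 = x*(x + 1/2)^2*(x + 7)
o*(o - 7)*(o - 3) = o^3 - 10*o^2 + 21*o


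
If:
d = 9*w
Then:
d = 9*w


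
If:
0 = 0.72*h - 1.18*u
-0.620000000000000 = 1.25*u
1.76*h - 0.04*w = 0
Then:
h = -0.81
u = -0.50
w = -35.77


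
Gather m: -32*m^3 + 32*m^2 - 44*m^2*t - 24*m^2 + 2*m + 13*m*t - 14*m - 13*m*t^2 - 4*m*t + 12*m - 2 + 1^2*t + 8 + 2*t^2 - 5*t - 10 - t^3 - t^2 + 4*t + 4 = -32*m^3 + m^2*(8 - 44*t) + m*(-13*t^2 + 9*t) - t^3 + t^2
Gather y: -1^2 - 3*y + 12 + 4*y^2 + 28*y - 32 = 4*y^2 + 25*y - 21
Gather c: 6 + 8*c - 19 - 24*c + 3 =-16*c - 10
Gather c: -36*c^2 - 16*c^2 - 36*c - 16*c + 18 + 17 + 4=-52*c^2 - 52*c + 39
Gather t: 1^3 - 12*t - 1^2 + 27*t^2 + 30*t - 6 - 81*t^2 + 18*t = -54*t^2 + 36*t - 6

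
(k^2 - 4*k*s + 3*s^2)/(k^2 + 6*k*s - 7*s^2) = (k - 3*s)/(k + 7*s)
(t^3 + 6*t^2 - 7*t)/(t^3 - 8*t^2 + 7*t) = (t + 7)/(t - 7)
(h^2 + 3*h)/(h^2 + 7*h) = (h + 3)/(h + 7)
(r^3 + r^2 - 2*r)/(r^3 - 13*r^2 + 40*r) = (r^2 + r - 2)/(r^2 - 13*r + 40)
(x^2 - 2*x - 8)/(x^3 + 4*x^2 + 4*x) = (x - 4)/(x*(x + 2))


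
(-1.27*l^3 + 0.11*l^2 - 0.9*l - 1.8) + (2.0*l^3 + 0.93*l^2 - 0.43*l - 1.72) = 0.73*l^3 + 1.04*l^2 - 1.33*l - 3.52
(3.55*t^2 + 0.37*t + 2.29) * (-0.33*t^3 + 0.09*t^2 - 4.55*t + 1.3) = -1.1715*t^5 + 0.1974*t^4 - 16.8749*t^3 + 3.1376*t^2 - 9.9385*t + 2.977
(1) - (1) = 0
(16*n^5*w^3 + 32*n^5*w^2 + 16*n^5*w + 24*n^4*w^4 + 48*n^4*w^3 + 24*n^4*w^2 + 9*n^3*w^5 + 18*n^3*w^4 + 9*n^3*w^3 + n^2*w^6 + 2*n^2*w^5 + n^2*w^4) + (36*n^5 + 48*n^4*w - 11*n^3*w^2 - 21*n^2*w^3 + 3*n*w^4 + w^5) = 16*n^5*w^3 + 32*n^5*w^2 + 16*n^5*w + 36*n^5 + 24*n^4*w^4 + 48*n^4*w^3 + 24*n^4*w^2 + 48*n^4*w + 9*n^3*w^5 + 18*n^3*w^4 + 9*n^3*w^3 - 11*n^3*w^2 + n^2*w^6 + 2*n^2*w^5 + n^2*w^4 - 21*n^2*w^3 + 3*n*w^4 + w^5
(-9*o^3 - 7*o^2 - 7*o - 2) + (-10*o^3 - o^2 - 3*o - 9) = -19*o^3 - 8*o^2 - 10*o - 11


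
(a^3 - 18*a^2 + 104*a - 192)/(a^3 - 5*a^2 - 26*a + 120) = (a - 8)/(a + 5)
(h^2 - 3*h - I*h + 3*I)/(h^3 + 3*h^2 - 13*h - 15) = (h - I)/(h^2 + 6*h + 5)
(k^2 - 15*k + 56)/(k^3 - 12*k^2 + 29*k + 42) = (k - 8)/(k^2 - 5*k - 6)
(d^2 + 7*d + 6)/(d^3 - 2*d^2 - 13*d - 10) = (d + 6)/(d^2 - 3*d - 10)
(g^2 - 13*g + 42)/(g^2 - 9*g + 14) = (g - 6)/(g - 2)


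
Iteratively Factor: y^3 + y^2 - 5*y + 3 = (y + 3)*(y^2 - 2*y + 1) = (y - 1)*(y + 3)*(y - 1)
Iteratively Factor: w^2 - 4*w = (w)*(w - 4)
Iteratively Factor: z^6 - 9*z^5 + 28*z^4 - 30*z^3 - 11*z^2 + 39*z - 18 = (z - 1)*(z^5 - 8*z^4 + 20*z^3 - 10*z^2 - 21*z + 18) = (z - 3)*(z - 1)*(z^4 - 5*z^3 + 5*z^2 + 5*z - 6) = (z - 3)*(z - 1)*(z + 1)*(z^3 - 6*z^2 + 11*z - 6) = (z - 3)^2*(z - 1)*(z + 1)*(z^2 - 3*z + 2) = (z - 3)^2*(z - 1)^2*(z + 1)*(z - 2)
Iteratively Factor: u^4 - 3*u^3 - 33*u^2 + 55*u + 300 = (u + 3)*(u^3 - 6*u^2 - 15*u + 100) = (u + 3)*(u + 4)*(u^2 - 10*u + 25) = (u - 5)*(u + 3)*(u + 4)*(u - 5)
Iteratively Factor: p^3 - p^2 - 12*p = (p + 3)*(p^2 - 4*p) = p*(p + 3)*(p - 4)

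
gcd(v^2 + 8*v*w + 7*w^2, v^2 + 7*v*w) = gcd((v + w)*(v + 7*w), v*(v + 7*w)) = v + 7*w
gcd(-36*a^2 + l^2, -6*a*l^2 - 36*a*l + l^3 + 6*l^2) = 6*a - l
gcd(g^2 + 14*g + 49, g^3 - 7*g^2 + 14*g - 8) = 1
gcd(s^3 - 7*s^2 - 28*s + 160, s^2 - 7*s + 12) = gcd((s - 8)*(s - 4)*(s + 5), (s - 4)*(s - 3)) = s - 4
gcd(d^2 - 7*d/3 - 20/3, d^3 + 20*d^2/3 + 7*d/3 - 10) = d + 5/3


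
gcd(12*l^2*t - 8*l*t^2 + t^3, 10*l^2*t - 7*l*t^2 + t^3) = -2*l*t + t^2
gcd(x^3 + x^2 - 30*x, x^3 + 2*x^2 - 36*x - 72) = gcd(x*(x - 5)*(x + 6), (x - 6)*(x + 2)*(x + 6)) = x + 6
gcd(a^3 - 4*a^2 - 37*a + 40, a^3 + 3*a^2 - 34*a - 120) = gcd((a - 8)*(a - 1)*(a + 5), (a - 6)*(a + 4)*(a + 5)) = a + 5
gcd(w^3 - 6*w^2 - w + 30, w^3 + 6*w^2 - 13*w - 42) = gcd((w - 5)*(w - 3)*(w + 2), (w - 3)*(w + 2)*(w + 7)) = w^2 - w - 6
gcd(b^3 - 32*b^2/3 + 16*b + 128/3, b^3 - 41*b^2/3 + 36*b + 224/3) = b^2 - 20*b/3 - 32/3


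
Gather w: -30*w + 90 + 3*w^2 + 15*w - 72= 3*w^2 - 15*w + 18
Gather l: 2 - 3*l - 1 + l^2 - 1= l^2 - 3*l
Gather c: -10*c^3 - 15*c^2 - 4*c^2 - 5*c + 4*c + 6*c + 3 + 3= -10*c^3 - 19*c^2 + 5*c + 6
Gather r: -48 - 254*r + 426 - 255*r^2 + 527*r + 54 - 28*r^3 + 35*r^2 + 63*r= -28*r^3 - 220*r^2 + 336*r + 432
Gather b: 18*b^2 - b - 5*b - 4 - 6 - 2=18*b^2 - 6*b - 12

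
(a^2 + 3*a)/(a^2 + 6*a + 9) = a/(a + 3)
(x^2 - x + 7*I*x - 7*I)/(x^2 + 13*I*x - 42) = (x - 1)/(x + 6*I)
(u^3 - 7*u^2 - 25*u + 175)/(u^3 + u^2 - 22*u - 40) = (u^2 - 2*u - 35)/(u^2 + 6*u + 8)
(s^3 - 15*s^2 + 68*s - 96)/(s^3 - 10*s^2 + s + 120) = (s^2 - 7*s + 12)/(s^2 - 2*s - 15)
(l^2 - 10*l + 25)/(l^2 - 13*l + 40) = (l - 5)/(l - 8)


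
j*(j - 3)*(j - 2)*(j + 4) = j^4 - j^3 - 14*j^2 + 24*j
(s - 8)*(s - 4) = s^2 - 12*s + 32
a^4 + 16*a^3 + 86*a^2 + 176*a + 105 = (a + 1)*(a + 3)*(a + 5)*(a + 7)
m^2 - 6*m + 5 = (m - 5)*(m - 1)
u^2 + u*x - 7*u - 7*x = (u - 7)*(u + x)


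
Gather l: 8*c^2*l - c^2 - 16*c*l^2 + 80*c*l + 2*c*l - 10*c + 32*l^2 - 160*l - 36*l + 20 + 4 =-c^2 - 10*c + l^2*(32 - 16*c) + l*(8*c^2 + 82*c - 196) + 24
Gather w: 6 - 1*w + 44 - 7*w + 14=64 - 8*w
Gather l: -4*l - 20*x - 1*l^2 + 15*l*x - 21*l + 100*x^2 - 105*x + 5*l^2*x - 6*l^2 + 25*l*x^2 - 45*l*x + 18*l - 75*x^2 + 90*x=l^2*(5*x - 7) + l*(25*x^2 - 30*x - 7) + 25*x^2 - 35*x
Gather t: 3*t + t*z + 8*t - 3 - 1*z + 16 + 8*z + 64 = t*(z + 11) + 7*z + 77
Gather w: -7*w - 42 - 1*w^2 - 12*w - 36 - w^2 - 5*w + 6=-2*w^2 - 24*w - 72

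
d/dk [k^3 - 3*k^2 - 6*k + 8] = 3*k^2 - 6*k - 6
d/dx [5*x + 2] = 5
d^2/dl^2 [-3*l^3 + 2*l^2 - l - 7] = 4 - 18*l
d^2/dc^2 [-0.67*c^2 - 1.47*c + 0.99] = -1.34000000000000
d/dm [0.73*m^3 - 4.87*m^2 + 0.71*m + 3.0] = 2.19*m^2 - 9.74*m + 0.71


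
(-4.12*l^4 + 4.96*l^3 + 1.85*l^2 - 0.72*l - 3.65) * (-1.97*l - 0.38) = 8.1164*l^5 - 8.2056*l^4 - 5.5293*l^3 + 0.7154*l^2 + 7.4641*l + 1.387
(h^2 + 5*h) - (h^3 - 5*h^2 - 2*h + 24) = -h^3 + 6*h^2 + 7*h - 24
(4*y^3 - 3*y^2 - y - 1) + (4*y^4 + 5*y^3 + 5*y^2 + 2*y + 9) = 4*y^4 + 9*y^3 + 2*y^2 + y + 8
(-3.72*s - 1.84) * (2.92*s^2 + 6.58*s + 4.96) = -10.8624*s^3 - 29.8504*s^2 - 30.5584*s - 9.1264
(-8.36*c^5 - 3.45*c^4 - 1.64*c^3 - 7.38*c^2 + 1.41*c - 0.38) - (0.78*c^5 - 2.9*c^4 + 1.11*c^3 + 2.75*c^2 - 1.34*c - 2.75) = -9.14*c^5 - 0.55*c^4 - 2.75*c^3 - 10.13*c^2 + 2.75*c + 2.37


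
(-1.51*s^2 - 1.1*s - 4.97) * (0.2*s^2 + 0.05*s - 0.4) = -0.302*s^4 - 0.2955*s^3 - 0.445*s^2 + 0.1915*s + 1.988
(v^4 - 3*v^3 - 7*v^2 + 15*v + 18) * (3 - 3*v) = -3*v^5 + 12*v^4 + 12*v^3 - 66*v^2 - 9*v + 54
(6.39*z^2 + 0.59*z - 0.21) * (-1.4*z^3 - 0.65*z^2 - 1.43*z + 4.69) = -8.946*z^5 - 4.9795*z^4 - 9.2272*z^3 + 29.2619*z^2 + 3.0674*z - 0.9849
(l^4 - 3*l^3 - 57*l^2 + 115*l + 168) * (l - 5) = l^5 - 8*l^4 - 42*l^3 + 400*l^2 - 407*l - 840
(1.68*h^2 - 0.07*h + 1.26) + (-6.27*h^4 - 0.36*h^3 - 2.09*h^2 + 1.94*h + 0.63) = -6.27*h^4 - 0.36*h^3 - 0.41*h^2 + 1.87*h + 1.89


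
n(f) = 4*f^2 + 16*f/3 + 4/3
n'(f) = 8*f + 16/3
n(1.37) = 16.15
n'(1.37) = 16.29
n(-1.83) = 4.97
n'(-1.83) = -9.31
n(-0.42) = -0.20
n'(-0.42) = 1.97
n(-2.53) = 13.44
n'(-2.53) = -14.91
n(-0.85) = -0.31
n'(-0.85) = -1.47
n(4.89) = 123.06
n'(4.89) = 44.45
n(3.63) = 73.40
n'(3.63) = 34.37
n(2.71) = 45.16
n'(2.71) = 27.01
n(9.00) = 373.33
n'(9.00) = 77.33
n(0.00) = 1.33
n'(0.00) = 5.33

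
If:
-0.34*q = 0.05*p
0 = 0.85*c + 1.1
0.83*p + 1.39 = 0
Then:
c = -1.29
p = -1.67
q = 0.25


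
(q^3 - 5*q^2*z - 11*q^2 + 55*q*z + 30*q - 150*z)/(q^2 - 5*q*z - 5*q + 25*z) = q - 6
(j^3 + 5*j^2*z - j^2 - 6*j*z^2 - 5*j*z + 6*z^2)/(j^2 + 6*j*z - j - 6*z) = j - z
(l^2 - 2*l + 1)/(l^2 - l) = (l - 1)/l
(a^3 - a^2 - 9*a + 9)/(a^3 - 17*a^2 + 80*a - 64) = (a^2 - 9)/(a^2 - 16*a + 64)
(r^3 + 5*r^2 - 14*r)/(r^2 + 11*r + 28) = r*(r - 2)/(r + 4)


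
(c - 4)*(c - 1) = c^2 - 5*c + 4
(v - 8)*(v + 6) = v^2 - 2*v - 48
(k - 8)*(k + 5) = k^2 - 3*k - 40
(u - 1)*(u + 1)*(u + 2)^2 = u^4 + 4*u^3 + 3*u^2 - 4*u - 4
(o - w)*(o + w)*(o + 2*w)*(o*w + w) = o^4*w + 2*o^3*w^2 + o^3*w - o^2*w^3 + 2*o^2*w^2 - 2*o*w^4 - o*w^3 - 2*w^4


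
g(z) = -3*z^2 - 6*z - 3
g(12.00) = -507.00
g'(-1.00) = 0.00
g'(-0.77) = -1.38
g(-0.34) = -1.31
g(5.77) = -137.50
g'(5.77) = -40.62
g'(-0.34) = -3.96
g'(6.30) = -43.80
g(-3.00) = -12.00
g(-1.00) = 0.00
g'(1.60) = -15.60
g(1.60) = -20.28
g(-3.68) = -21.55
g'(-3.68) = 16.08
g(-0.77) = -0.16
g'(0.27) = -7.62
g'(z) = -6*z - 6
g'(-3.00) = 12.00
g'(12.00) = -78.00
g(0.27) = -4.84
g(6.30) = -159.87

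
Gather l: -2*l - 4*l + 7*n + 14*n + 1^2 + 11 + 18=-6*l + 21*n + 30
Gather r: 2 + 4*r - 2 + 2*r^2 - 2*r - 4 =2*r^2 + 2*r - 4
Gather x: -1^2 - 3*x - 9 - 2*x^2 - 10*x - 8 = -2*x^2 - 13*x - 18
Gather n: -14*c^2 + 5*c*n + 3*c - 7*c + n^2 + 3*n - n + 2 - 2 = -14*c^2 - 4*c + n^2 + n*(5*c + 2)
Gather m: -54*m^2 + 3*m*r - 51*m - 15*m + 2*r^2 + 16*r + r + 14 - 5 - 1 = -54*m^2 + m*(3*r - 66) + 2*r^2 + 17*r + 8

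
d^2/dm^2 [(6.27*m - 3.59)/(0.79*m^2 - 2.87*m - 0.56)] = ((41.662 - 29.7198*m)*(-0.79*m^2 + 2.87*m + 0.56) - (1.58*m - 2.87)*(3.16*m - 5.74)*(6.27*m - 3.59))/(-0.79*m^2 + 2.87*m + 0.56)^3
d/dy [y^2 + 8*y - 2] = 2*y + 8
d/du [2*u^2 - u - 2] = 4*u - 1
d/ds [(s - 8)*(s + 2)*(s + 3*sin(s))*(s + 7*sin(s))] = (s - 8)*(s + 2)*(s + 3*sin(s))*(7*cos(s) + 1) + (s - 8)*(s + 2)*(s + 7*sin(s))*(3*cos(s) + 1) + (s - 8)*(s + 3*sin(s))*(s + 7*sin(s)) + (s + 2)*(s + 3*sin(s))*(s + 7*sin(s))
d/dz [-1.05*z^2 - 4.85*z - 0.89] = -2.1*z - 4.85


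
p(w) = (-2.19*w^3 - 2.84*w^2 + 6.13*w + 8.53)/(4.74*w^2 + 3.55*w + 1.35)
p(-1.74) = 0.08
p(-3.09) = 0.76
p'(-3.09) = -0.55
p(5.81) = -2.64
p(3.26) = -1.23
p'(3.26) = -0.63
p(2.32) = -0.57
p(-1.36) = 0.08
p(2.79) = -0.91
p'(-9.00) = -0.48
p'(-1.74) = -0.29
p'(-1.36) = 0.47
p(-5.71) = 2.13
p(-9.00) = 3.74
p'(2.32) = -0.80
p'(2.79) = -0.69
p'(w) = (-9.48*w - 3.55)*(-2.19*w^3 - 2.84*w^2 + 6.13*w + 8.53)/(4.74*w^2 + 3.55*w + 1.35)^2 + (-6.57*w^2 - 5.68*w + 6.13)/(4.74*w^2 + 3.55*w + 1.35)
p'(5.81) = -0.51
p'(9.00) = -0.48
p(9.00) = -4.23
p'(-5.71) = -0.50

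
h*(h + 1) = h^2 + h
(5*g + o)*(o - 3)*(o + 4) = 5*g*o^2 + 5*g*o - 60*g + o^3 + o^2 - 12*o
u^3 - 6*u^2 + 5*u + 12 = (u - 4)*(u - 3)*(u + 1)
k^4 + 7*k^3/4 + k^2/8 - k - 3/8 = (k - 3/4)*(k + 1/2)*(k + 1)^2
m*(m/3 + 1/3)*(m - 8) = m^3/3 - 7*m^2/3 - 8*m/3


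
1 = 1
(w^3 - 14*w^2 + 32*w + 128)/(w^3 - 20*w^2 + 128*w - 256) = (w + 2)/(w - 4)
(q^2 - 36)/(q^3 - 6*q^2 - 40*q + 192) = (q - 6)/(q^2 - 12*q + 32)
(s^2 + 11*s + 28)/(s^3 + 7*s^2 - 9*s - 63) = (s + 4)/(s^2 - 9)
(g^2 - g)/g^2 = (g - 1)/g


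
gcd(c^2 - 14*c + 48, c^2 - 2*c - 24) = c - 6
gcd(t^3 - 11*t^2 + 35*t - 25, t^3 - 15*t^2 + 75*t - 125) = t^2 - 10*t + 25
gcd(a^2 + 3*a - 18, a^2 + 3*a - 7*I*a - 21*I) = 1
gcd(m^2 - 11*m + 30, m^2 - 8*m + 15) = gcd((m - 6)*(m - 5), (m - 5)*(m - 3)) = m - 5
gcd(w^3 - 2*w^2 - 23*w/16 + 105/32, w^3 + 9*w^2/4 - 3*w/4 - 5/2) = w + 5/4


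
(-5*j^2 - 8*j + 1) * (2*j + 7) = -10*j^3 - 51*j^2 - 54*j + 7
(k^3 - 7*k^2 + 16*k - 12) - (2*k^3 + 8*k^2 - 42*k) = -k^3 - 15*k^2 + 58*k - 12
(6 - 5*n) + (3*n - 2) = 4 - 2*n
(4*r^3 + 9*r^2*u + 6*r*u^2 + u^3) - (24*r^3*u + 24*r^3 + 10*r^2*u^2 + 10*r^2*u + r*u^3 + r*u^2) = -24*r^3*u - 20*r^3 - 10*r^2*u^2 - r^2*u - r*u^3 + 5*r*u^2 + u^3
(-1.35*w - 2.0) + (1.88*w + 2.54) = 0.53*w + 0.54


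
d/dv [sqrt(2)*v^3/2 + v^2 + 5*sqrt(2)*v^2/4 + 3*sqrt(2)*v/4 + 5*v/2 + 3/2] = 3*sqrt(2)*v^2/2 + 2*v + 5*sqrt(2)*v/2 + 3*sqrt(2)/4 + 5/2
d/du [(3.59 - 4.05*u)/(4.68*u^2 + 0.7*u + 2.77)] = (18.954*u^2 - 33.6024*u - 13.7315)/(21.9024*u^4 + 6.552*u^3 + 26.4172*u^2 + 3.878*u + 7.6729)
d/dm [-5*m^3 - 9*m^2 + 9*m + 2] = -15*m^2 - 18*m + 9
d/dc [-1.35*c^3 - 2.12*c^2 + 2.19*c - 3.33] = -4.05*c^2 - 4.24*c + 2.19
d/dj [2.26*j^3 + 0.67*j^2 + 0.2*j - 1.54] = 6.78*j^2 + 1.34*j + 0.2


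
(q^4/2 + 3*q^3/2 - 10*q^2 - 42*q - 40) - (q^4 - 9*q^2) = -q^4/2 + 3*q^3/2 - q^2 - 42*q - 40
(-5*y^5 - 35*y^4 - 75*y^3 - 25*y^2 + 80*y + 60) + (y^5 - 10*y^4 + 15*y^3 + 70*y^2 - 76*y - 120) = -4*y^5 - 45*y^4 - 60*y^3 + 45*y^2 + 4*y - 60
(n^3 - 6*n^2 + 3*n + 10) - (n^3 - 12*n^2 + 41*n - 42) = 6*n^2 - 38*n + 52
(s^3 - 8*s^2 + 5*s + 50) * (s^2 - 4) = s^5 - 8*s^4 + s^3 + 82*s^2 - 20*s - 200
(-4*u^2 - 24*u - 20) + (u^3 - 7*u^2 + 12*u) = u^3 - 11*u^2 - 12*u - 20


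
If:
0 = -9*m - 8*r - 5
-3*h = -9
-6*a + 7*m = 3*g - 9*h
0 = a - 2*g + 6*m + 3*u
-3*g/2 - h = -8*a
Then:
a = 510/193 - 63*u/193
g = 2334/193 - 336*u/193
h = 3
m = 693/193 - 198*u/193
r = 891*u/772 - 3601/772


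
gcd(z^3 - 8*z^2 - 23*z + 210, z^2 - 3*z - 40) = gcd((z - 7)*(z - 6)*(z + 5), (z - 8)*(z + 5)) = z + 5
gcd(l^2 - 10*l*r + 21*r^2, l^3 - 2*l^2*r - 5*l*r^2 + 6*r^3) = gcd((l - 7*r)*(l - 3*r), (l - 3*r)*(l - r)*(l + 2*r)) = -l + 3*r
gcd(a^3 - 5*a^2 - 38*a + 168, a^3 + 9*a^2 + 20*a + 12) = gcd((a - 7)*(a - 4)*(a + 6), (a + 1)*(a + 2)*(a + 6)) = a + 6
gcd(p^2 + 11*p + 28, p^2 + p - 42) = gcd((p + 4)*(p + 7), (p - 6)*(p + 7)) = p + 7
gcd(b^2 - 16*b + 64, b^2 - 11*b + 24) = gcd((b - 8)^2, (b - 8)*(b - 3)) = b - 8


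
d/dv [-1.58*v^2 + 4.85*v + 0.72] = 4.85 - 3.16*v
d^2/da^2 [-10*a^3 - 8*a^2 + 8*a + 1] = -60*a - 16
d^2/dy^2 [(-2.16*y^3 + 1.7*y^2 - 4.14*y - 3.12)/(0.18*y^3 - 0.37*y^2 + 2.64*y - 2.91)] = (-2.22044604925031e-16*y^7 - 0.177552*y^6 + 5.353776*y^5 - 17.982648*y^4 - 3.54397199999998*y^3 + 51.100668*y^2 - 74.521188*y - 71.590428)/(0.005832*y^9 - 0.035964*y^8 + 0.330534*y^7 - 1.388449*y^6 + 6.010668*y^5 - 17.228385*y^4 + 40.027446*y^3 - 70.244199*y^2 + 67.067352*y - 24.642171)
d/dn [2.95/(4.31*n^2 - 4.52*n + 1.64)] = (13.334 - 25.429*n)/(4.31*n^2 - 4.52*n + 1.64)^2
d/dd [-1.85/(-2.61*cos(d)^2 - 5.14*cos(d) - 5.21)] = (9.657*cos(d) + 9.509)*sin(d)/(2.61*cos(d)^2 + 5.14*cos(d) + 5.21)^2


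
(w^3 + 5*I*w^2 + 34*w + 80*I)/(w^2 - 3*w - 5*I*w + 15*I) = (w^2 + 10*I*w - 16)/(w - 3)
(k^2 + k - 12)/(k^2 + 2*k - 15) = (k + 4)/(k + 5)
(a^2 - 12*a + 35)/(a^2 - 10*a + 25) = (a - 7)/(a - 5)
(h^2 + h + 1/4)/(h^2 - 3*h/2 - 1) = (h + 1/2)/(h - 2)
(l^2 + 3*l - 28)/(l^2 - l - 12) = (l + 7)/(l + 3)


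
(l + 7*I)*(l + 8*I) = l^2 + 15*I*l - 56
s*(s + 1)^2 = s^3 + 2*s^2 + s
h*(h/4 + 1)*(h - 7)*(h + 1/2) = h^4/4 - 5*h^3/8 - 59*h^2/8 - 7*h/2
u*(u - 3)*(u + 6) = u^3 + 3*u^2 - 18*u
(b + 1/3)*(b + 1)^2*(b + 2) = b^4 + 13*b^3/3 + 19*b^2/3 + 11*b/3 + 2/3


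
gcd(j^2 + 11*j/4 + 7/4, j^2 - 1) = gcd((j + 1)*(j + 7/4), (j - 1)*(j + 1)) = j + 1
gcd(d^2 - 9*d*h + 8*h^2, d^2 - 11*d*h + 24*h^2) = d - 8*h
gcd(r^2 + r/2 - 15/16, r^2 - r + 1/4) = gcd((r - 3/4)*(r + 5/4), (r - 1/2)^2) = 1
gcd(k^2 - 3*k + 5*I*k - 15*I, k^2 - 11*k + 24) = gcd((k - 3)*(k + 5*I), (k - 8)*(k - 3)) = k - 3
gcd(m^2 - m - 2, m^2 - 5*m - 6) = m + 1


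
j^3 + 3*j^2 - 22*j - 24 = (j - 4)*(j + 1)*(j + 6)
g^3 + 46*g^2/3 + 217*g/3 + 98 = (g + 7/3)*(g + 6)*(g + 7)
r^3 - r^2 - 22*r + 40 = (r - 4)*(r - 2)*(r + 5)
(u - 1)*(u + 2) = u^2 + u - 2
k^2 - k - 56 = (k - 8)*(k + 7)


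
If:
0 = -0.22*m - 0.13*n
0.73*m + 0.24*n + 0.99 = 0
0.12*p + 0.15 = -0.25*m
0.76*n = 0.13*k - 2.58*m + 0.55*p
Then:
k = -52.08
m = -3.06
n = 5.17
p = 5.12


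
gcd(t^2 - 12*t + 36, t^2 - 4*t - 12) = t - 6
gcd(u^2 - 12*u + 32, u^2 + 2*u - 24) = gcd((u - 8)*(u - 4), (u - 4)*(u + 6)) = u - 4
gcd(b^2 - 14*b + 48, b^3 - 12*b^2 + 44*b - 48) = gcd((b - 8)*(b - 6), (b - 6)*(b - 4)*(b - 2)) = b - 6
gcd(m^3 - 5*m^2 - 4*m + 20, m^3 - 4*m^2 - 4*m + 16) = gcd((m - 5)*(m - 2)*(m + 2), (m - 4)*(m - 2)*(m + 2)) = m^2 - 4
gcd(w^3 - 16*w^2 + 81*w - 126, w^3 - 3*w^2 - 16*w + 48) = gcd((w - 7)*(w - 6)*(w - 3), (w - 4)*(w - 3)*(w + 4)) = w - 3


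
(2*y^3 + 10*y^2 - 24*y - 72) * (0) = 0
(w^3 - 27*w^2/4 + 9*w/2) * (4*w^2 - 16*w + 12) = 4*w^5 - 43*w^4 + 138*w^3 - 153*w^2 + 54*w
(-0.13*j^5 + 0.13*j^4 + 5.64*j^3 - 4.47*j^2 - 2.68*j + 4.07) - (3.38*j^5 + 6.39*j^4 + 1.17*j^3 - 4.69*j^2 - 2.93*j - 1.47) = -3.51*j^5 - 6.26*j^4 + 4.47*j^3 + 0.220000000000001*j^2 + 0.25*j + 5.54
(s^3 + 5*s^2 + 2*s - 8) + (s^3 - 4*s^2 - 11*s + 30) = 2*s^3 + s^2 - 9*s + 22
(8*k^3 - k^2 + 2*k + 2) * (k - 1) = 8*k^4 - 9*k^3 + 3*k^2 - 2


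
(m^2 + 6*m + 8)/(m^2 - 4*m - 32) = (m + 2)/(m - 8)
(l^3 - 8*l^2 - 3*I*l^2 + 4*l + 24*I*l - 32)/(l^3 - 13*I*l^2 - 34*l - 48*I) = (l^2 - 4*l*(2 + I) + 32*I)/(l^2 - 14*I*l - 48)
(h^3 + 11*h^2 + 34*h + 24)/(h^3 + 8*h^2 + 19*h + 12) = (h + 6)/(h + 3)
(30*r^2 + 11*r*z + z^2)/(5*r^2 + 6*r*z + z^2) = (6*r + z)/(r + z)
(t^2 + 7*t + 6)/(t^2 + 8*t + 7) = (t + 6)/(t + 7)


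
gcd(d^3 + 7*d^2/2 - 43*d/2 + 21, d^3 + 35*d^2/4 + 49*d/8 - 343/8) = d + 7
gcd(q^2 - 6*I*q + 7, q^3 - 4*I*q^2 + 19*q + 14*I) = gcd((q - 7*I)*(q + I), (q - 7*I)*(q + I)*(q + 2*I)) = q^2 - 6*I*q + 7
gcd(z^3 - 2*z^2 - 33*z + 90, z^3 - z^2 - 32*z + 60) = z^2 + z - 30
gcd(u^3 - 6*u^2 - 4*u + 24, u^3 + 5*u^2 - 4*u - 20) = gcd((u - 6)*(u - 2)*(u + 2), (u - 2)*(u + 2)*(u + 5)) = u^2 - 4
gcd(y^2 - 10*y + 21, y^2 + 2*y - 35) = 1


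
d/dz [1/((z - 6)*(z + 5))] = (1 - 2*z)/(z^4 - 2*z^3 - 59*z^2 + 60*z + 900)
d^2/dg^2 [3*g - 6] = 0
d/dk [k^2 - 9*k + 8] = 2*k - 9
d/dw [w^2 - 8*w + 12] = 2*w - 8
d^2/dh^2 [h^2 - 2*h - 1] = 2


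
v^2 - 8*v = v*(v - 8)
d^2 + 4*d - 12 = (d - 2)*(d + 6)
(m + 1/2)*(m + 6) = m^2 + 13*m/2 + 3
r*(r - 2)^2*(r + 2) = r^4 - 2*r^3 - 4*r^2 + 8*r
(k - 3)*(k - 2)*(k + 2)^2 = k^4 - k^3 - 10*k^2 + 4*k + 24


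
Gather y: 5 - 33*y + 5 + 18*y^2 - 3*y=18*y^2 - 36*y + 10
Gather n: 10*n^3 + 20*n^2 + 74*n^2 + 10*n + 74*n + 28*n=10*n^3 + 94*n^2 + 112*n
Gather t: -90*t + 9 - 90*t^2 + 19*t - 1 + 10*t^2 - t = -80*t^2 - 72*t + 8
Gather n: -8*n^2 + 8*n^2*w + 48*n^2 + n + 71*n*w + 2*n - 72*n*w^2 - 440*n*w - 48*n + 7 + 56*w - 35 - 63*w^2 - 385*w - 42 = n^2*(8*w + 40) + n*(-72*w^2 - 369*w - 45) - 63*w^2 - 329*w - 70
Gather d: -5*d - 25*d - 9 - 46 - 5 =-30*d - 60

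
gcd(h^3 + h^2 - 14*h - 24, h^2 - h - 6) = h + 2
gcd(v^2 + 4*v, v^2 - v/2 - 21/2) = 1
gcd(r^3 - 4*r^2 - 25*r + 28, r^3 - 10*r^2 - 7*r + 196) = r^2 - 3*r - 28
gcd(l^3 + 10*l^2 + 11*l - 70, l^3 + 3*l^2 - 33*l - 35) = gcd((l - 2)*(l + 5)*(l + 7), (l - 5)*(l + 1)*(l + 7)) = l + 7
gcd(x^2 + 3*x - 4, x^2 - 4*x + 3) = x - 1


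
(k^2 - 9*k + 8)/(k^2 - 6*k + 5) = (k - 8)/(k - 5)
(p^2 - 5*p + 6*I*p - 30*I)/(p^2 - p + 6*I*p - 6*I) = (p - 5)/(p - 1)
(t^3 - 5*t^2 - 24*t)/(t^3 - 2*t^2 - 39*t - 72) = t/(t + 3)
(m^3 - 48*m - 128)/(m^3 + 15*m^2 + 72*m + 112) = (m - 8)/(m + 7)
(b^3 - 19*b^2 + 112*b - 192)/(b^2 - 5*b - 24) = (b^2 - 11*b + 24)/(b + 3)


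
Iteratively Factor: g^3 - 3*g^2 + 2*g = (g - 1)*(g^2 - 2*g) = (g - 2)*(g - 1)*(g)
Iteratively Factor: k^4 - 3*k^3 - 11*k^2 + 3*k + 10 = (k + 2)*(k^3 - 5*k^2 - k + 5) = (k + 1)*(k + 2)*(k^2 - 6*k + 5) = (k - 5)*(k + 1)*(k + 2)*(k - 1)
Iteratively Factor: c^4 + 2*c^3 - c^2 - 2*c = (c + 2)*(c^3 - c) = (c - 1)*(c + 2)*(c^2 + c) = c*(c - 1)*(c + 2)*(c + 1)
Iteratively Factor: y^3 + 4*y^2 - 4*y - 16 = (y + 2)*(y^2 + 2*y - 8) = (y + 2)*(y + 4)*(y - 2)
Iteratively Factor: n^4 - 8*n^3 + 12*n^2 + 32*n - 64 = (n + 2)*(n^3 - 10*n^2 + 32*n - 32) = (n - 4)*(n + 2)*(n^2 - 6*n + 8) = (n - 4)*(n - 2)*(n + 2)*(n - 4)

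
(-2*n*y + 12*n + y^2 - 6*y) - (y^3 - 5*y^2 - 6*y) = -2*n*y + 12*n - y^3 + 6*y^2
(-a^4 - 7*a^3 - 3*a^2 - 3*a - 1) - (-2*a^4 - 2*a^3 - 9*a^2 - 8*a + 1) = a^4 - 5*a^3 + 6*a^2 + 5*a - 2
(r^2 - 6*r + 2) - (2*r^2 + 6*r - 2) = -r^2 - 12*r + 4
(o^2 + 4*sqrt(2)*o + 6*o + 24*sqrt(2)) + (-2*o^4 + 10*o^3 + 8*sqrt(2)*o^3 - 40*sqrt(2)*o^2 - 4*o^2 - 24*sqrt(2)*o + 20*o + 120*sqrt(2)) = -2*o^4 + 10*o^3 + 8*sqrt(2)*o^3 - 40*sqrt(2)*o^2 - 3*o^2 - 20*sqrt(2)*o + 26*o + 144*sqrt(2)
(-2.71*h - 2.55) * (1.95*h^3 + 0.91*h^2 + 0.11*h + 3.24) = -5.2845*h^4 - 7.4386*h^3 - 2.6186*h^2 - 9.0609*h - 8.262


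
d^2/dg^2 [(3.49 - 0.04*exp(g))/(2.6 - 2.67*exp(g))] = (1.11022302462516e-16*exp(2*g) - 24.602181*exp(g) - 23.95718)*exp(g)/(19.034163*exp(3*g) - 55.60542*exp(2*g) + 54.1476*exp(g) - 17.576)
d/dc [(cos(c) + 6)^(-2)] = 2*sin(c)/(cos(c) + 6)^3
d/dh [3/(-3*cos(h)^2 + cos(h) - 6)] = 3*(1 - 6*cos(h))*sin(h)/(3*sin(h)^2 + cos(h) - 9)^2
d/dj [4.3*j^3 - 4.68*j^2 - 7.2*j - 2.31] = 12.9*j^2 - 9.36*j - 7.2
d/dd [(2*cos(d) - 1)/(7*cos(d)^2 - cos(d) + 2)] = (-14*sin(d)^2 - 14*cos(d) + 11)*sin(d)/(7*sin(d)^2 + cos(d) - 9)^2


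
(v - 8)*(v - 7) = v^2 - 15*v + 56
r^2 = r^2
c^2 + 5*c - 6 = (c - 1)*(c + 6)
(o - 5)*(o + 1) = o^2 - 4*o - 5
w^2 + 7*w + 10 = (w + 2)*(w + 5)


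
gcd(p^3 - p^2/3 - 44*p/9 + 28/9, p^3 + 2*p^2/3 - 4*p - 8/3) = p - 2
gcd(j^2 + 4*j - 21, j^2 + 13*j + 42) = j + 7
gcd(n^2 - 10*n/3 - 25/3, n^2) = 1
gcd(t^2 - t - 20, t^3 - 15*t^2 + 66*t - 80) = t - 5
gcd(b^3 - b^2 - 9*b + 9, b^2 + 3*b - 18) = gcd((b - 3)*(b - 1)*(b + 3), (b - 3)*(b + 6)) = b - 3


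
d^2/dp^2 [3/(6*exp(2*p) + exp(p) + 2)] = 3*(2*(12*exp(p) + 1)^2*exp(p) - (24*exp(p) + 1)*(6*exp(2*p) + exp(p) + 2))*exp(p)/(6*exp(2*p) + exp(p) + 2)^3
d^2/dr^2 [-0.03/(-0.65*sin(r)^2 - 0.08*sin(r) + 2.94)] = (-0.0507*sin(r)^4 - 0.00468*sin(r)^3 - 0.153462*sin(r)^2 + 0.002304*sin(r) + 0.115044)/(0.65*sin(r)^2 + 0.08*sin(r) - 2.94)^3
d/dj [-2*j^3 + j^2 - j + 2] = -6*j^2 + 2*j - 1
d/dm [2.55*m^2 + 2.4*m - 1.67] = 5.1*m + 2.4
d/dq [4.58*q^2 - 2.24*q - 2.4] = 9.16*q - 2.24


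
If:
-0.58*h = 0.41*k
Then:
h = -0.706896551724138*k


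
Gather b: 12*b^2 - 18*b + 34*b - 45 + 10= 12*b^2 + 16*b - 35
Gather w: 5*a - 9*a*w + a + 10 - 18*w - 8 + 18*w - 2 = -9*a*w + 6*a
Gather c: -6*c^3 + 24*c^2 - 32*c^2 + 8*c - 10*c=-6*c^3 - 8*c^2 - 2*c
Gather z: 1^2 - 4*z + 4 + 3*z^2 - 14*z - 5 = 3*z^2 - 18*z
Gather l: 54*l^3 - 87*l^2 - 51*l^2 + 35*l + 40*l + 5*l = 54*l^3 - 138*l^2 + 80*l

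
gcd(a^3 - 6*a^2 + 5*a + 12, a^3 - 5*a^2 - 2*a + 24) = a^2 - 7*a + 12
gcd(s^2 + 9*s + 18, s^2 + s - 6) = s + 3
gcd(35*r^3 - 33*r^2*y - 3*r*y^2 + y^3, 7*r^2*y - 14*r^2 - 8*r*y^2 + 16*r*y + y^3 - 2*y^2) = 7*r^2 - 8*r*y + y^2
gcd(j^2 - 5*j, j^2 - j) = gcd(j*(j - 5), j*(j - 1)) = j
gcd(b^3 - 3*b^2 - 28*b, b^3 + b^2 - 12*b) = b^2 + 4*b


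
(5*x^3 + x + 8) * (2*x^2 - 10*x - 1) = 10*x^5 - 50*x^4 - 3*x^3 + 6*x^2 - 81*x - 8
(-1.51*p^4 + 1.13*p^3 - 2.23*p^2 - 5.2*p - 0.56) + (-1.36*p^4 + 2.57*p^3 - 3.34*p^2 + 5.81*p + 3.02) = -2.87*p^4 + 3.7*p^3 - 5.57*p^2 + 0.609999999999999*p + 2.46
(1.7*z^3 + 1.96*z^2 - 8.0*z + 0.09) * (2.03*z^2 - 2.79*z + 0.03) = 3.451*z^5 - 0.764200000000001*z^4 - 21.6574*z^3 + 22.5615*z^2 - 0.4911*z + 0.0027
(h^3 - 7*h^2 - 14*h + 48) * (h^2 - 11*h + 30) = h^5 - 18*h^4 + 93*h^3 - 8*h^2 - 948*h + 1440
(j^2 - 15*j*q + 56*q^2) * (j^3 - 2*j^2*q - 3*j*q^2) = j^5 - 17*j^4*q + 83*j^3*q^2 - 67*j^2*q^3 - 168*j*q^4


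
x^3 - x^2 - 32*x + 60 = (x - 5)*(x - 2)*(x + 6)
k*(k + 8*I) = k^2 + 8*I*k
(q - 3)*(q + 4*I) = q^2 - 3*q + 4*I*q - 12*I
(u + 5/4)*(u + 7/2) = u^2 + 19*u/4 + 35/8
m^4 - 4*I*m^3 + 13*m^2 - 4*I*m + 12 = (m - 6*I)*(m - I)*(m + I)*(m + 2*I)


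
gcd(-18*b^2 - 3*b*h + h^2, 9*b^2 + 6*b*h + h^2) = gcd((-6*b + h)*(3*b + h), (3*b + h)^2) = 3*b + h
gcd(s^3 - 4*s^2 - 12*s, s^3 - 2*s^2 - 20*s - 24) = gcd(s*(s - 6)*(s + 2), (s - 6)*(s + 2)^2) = s^2 - 4*s - 12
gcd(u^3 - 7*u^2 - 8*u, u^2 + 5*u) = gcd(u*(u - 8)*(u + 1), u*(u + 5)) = u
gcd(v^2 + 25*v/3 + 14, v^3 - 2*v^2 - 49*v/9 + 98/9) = v + 7/3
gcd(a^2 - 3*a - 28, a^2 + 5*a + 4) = a + 4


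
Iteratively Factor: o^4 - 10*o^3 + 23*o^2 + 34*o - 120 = (o + 2)*(o^3 - 12*o^2 + 47*o - 60) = (o - 5)*(o + 2)*(o^2 - 7*o + 12) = (o - 5)*(o - 4)*(o + 2)*(o - 3)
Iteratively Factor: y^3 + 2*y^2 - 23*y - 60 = (y - 5)*(y^2 + 7*y + 12) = (y - 5)*(y + 4)*(y + 3)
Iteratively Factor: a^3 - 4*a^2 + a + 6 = (a - 3)*(a^2 - a - 2) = (a - 3)*(a - 2)*(a + 1)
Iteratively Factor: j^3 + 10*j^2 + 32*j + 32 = (j + 4)*(j^2 + 6*j + 8) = (j + 4)^2*(j + 2)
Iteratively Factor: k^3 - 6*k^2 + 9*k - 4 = (k - 1)*(k^2 - 5*k + 4) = (k - 4)*(k - 1)*(k - 1)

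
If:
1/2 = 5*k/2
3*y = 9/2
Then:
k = 1/5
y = 3/2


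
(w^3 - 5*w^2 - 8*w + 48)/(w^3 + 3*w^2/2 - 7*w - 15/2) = 2*(w^2 - 8*w + 16)/(2*w^2 - 3*w - 5)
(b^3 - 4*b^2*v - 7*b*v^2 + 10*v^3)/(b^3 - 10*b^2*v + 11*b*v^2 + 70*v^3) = (-b + v)/(-b + 7*v)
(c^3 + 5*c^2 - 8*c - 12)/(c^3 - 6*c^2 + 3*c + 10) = (c + 6)/(c - 5)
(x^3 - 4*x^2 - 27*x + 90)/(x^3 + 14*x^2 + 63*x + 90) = (x^2 - 9*x + 18)/(x^2 + 9*x + 18)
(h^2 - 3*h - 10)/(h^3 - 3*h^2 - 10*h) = 1/h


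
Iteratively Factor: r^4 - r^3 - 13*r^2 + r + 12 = (r + 3)*(r^3 - 4*r^2 - r + 4) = (r + 1)*(r + 3)*(r^2 - 5*r + 4) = (r - 1)*(r + 1)*(r + 3)*(r - 4)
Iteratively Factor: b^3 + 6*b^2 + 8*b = (b + 4)*(b^2 + 2*b) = (b + 2)*(b + 4)*(b)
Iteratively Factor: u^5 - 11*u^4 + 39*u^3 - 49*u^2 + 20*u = (u - 1)*(u^4 - 10*u^3 + 29*u^2 - 20*u) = u*(u - 1)*(u^3 - 10*u^2 + 29*u - 20) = u*(u - 1)^2*(u^2 - 9*u + 20) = u*(u - 5)*(u - 1)^2*(u - 4)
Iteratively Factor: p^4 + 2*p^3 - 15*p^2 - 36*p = (p - 4)*(p^3 + 6*p^2 + 9*p) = p*(p - 4)*(p^2 + 6*p + 9) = p*(p - 4)*(p + 3)*(p + 3)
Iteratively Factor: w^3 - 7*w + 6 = (w + 3)*(w^2 - 3*w + 2) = (w - 1)*(w + 3)*(w - 2)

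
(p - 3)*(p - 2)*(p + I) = p^3 - 5*p^2 + I*p^2 + 6*p - 5*I*p + 6*I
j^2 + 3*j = j*(j + 3)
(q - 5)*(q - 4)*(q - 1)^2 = q^4 - 11*q^3 + 39*q^2 - 49*q + 20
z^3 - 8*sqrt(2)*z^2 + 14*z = z*(z - 7*sqrt(2))*(z - sqrt(2))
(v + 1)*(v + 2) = v^2 + 3*v + 2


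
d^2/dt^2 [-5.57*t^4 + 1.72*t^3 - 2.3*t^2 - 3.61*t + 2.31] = -66.84*t^2 + 10.32*t - 4.6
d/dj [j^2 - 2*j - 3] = 2*j - 2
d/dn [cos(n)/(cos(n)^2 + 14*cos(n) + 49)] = (cos(n) - 7)*sin(n)/(cos(n) + 7)^3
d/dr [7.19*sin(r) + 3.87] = 7.19*cos(r)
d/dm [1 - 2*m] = -2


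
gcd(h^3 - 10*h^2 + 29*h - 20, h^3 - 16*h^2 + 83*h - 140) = h^2 - 9*h + 20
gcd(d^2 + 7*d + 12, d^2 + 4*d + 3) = d + 3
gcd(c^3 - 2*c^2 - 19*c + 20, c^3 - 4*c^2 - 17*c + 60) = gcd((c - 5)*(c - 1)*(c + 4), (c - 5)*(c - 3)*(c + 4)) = c^2 - c - 20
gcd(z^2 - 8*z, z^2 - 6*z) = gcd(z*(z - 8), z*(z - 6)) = z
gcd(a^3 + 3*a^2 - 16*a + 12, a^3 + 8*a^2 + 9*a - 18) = a^2 + 5*a - 6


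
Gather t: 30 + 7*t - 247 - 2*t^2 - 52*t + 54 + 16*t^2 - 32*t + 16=14*t^2 - 77*t - 147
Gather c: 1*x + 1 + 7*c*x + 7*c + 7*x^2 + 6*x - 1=c*(7*x + 7) + 7*x^2 + 7*x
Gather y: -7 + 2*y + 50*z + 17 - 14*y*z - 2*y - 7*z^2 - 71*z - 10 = -14*y*z - 7*z^2 - 21*z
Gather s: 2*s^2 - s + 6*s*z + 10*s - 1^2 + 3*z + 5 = 2*s^2 + s*(6*z + 9) + 3*z + 4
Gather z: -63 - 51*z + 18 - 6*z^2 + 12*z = -6*z^2 - 39*z - 45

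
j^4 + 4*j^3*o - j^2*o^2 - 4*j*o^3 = j*(j - o)*(j + o)*(j + 4*o)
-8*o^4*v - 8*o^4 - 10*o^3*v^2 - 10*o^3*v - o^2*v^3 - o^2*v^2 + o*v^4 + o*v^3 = (-4*o + v)*(o + v)*(2*o + v)*(o*v + o)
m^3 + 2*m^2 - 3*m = m*(m - 1)*(m + 3)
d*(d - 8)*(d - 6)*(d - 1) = d^4 - 15*d^3 + 62*d^2 - 48*d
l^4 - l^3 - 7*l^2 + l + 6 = (l - 3)*(l - 1)*(l + 1)*(l + 2)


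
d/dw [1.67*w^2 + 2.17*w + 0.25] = 3.34*w + 2.17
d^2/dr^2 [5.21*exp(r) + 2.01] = 5.21*exp(r)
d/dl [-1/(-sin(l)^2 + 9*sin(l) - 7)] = (9 - 2*sin(l))*cos(l)/(sin(l)^2 - 9*sin(l) + 7)^2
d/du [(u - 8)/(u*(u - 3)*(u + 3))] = 2*(-u^3 + 12*u^2 - 36)/(u^2*(u^4 - 18*u^2 + 81))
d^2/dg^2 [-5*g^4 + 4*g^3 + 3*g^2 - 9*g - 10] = -60*g^2 + 24*g + 6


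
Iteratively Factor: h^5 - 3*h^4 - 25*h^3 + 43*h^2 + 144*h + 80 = (h - 4)*(h^4 + h^3 - 21*h^2 - 41*h - 20) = (h - 5)*(h - 4)*(h^3 + 6*h^2 + 9*h + 4) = (h - 5)*(h - 4)*(h + 1)*(h^2 + 5*h + 4) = (h - 5)*(h - 4)*(h + 1)^2*(h + 4)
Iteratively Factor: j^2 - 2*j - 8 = (j + 2)*(j - 4)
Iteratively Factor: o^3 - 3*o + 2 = (o + 2)*(o^2 - 2*o + 1) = (o - 1)*(o + 2)*(o - 1)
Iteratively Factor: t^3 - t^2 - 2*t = (t + 1)*(t^2 - 2*t) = (t - 2)*(t + 1)*(t)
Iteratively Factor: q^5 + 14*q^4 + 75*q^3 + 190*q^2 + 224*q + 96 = (q + 2)*(q^4 + 12*q^3 + 51*q^2 + 88*q + 48) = (q + 1)*(q + 2)*(q^3 + 11*q^2 + 40*q + 48) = (q + 1)*(q + 2)*(q + 4)*(q^2 + 7*q + 12) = (q + 1)*(q + 2)*(q + 3)*(q + 4)*(q + 4)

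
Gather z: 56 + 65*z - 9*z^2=-9*z^2 + 65*z + 56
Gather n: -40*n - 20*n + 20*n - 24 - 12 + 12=-40*n - 24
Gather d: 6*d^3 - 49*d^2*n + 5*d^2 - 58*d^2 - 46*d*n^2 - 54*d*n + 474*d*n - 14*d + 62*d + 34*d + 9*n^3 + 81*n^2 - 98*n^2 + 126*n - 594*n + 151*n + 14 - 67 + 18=6*d^3 + d^2*(-49*n - 53) + d*(-46*n^2 + 420*n + 82) + 9*n^3 - 17*n^2 - 317*n - 35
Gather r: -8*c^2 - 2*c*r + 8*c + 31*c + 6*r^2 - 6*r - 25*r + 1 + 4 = -8*c^2 + 39*c + 6*r^2 + r*(-2*c - 31) + 5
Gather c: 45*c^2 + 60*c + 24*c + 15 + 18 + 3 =45*c^2 + 84*c + 36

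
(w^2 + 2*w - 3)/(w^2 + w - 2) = (w + 3)/(w + 2)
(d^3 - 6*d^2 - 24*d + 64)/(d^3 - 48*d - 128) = (d - 2)/(d + 4)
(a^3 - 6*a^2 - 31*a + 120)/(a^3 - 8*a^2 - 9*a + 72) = (a + 5)/(a + 3)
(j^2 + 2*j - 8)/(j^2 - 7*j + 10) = (j + 4)/(j - 5)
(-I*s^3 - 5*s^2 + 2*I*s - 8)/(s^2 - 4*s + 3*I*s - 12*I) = (-I*s^3 - 5*s^2 + 2*I*s - 8)/(s^2 + s*(-4 + 3*I) - 12*I)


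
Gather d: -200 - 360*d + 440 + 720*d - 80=360*d + 160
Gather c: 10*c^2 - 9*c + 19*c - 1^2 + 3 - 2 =10*c^2 + 10*c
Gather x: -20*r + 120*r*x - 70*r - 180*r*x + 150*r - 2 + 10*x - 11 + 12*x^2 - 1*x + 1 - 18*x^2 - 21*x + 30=60*r - 6*x^2 + x*(-60*r - 12) + 18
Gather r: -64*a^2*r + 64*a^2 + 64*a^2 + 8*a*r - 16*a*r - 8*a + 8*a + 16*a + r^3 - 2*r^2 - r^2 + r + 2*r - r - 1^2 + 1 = 128*a^2 + 16*a + r^3 - 3*r^2 + r*(-64*a^2 - 8*a + 2)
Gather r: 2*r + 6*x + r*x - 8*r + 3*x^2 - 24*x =r*(x - 6) + 3*x^2 - 18*x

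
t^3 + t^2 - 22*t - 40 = (t - 5)*(t + 2)*(t + 4)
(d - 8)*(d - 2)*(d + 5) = d^3 - 5*d^2 - 34*d + 80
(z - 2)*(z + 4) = z^2 + 2*z - 8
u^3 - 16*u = u*(u - 4)*(u + 4)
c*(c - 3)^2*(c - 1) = c^4 - 7*c^3 + 15*c^2 - 9*c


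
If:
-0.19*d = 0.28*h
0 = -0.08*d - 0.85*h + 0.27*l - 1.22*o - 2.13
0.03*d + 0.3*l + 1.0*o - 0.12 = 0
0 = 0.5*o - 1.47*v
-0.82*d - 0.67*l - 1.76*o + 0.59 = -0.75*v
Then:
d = -0.63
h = 0.43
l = 4.11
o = -1.09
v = -0.37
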